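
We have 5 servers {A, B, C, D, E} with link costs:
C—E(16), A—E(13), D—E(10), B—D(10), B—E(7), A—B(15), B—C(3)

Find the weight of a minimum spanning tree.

33

Kruskal's algorithm — process edges by increasing weight (ties by edge label):
B—C (3): add. Components now {A} {B,C} {D} {E}
B—E (7): add. Components now {A} {B,C,E} {D}
B—D (10): add. Components now {A} {B,C,D,E}
D—E (10): skip — D and E already connected.
A—E (13): add. Components now {A,B,C,D,E}
MST edges: B—C, B—E, B—D, A—E; total weight 3+7+10+13 = 33.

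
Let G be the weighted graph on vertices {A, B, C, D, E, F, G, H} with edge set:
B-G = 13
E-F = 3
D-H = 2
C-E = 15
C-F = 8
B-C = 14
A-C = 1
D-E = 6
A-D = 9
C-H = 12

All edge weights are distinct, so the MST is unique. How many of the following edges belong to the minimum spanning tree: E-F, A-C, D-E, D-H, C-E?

Kruskal: consider edges lightest-first.
A-C (1): add — endpoints in different components.
D-H (2): add — endpoints in different components.
E-F (3): add — endpoints in different components.
D-E (6): add — endpoints in different components.
C-F (8): add — endpoints in different components.
A-D (9): skip — A and D already connected.
C-H (12): skip — C and H already connected.
B-G (13): add — endpoints in different components.
B-C (14): add — endpoints in different components.
MST edge set: {A-C, D-H, E-F, D-E, C-F, B-G, B-C}.
Of the listed edges, {E-F, A-C, D-E, D-H} are in the MST → 4.

4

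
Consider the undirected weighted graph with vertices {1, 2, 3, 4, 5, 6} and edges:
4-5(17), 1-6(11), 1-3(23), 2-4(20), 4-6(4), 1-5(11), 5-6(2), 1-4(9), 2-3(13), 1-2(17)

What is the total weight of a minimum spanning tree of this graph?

Sort edges by weight, then run Kruskal:
5-6 (2): add — endpoints in different components.
4-6 (4): add — endpoints in different components.
1-4 (9): add — endpoints in different components.
1-5 (11): skip — 1 and 5 already connected.
1-6 (11): skip — 1 and 6 already connected.
2-3 (13): add — endpoints in different components.
1-2 (17): add — endpoints in different components.
MST edges: 5-6, 4-6, 1-4, 2-3, 1-2; total weight 2+4+9+13+17 = 45.

45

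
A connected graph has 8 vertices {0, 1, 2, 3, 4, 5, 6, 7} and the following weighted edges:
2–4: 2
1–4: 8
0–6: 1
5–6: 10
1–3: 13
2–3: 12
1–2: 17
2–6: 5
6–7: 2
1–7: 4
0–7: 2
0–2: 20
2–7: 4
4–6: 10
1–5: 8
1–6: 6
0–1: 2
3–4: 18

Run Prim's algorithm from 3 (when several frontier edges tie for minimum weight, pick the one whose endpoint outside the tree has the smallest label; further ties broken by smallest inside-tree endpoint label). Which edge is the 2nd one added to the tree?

Prim, starting at 3.
Step 1: cheapest edge leaving the tree is 2–3 (12); add 2.
Step 2: cheapest edge leaving the tree is 2–4 (2); add 4.
Step 3: cheapest edge leaving the tree is 2–7 (4); add 7.
Step 4: cheapest edge leaving the tree is 0–7 (2); add 0.
Step 5: cheapest edge leaving the tree is 0–6 (1); add 6.
Step 6: cheapest edge leaving the tree is 0–1 (2); add 1.
Step 7: cheapest edge leaving the tree is 1–5 (8); add 5.
The 2nd edge added is 2–4.

2-4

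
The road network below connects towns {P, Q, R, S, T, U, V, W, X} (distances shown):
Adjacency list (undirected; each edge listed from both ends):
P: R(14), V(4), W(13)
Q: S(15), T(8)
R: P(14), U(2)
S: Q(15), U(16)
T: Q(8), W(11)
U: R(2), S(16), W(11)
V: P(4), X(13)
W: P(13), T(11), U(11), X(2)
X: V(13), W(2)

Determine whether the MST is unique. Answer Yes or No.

No

Sort edges by weight, then run Kruskal:
R U (2): add — endpoints in different components.
W X (2): add — endpoints in different components.
P V (4): add — endpoints in different components.
Q T (8): add — endpoints in different components.
T W (11): add — endpoints in different components.
U W (11): add — endpoints in different components.
P W (13): add — endpoints in different components.
V X (13): skip — X and V already connected.
P R (14): skip — R and P already connected.
Q S (15): add — endpoints in different components.
Non-tree edge V X has weight 13, equal to the heaviest edge on its tree cycle — swapping gives another MST of the same weight. Not unique.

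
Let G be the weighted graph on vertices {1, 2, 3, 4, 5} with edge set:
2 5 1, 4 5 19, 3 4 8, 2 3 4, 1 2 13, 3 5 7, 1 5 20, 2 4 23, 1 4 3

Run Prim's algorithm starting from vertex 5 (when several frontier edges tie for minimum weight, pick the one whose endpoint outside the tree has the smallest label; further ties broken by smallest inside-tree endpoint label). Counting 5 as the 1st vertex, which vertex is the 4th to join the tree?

Grow the tree from 5 using Prim:
Step 1: frontier [2 5 1, 3 5 7, 4 5 19, 1 5 20] → take 2 5 (1); add 2.
Step 2: frontier [2 3 4, 1 2 13, 2 4 23, 3 5 7, 4 5 19, 1 5 20] → take 2 3 (4); add 3.
Step 3: frontier [1 2 13, 2 4 23, 3 4 8, 4 5 19, 1 5 20] → take 3 4 (8); add 4.
Step 4: frontier [1 2 13, 1 4 3, 1 5 20] → take 1 4 (3); add 1.
Vertex order: 5, 2, 3, 4, 1. The 4th vertex is 4.

4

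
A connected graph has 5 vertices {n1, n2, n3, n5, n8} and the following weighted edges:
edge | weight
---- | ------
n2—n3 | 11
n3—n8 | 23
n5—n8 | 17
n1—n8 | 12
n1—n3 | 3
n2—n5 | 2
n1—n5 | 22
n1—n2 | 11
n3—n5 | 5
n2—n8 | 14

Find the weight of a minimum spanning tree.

22

Grow the tree from n1 using Prim:
Step 1: frontier [n1—n3 3, n1—n2 11, n1—n8 12, n1—n5 22] → take n1—n3 (3); add n3.
Step 2: frontier [n1—n2 11, n1—n8 12, n1—n5 22, n3—n5 5, n2—n3 11, n3—n8 23] → take n3—n5 (5); add n5.
Step 3: frontier [n1—n2 11, n1—n8 12, n2—n3 11, n3—n8 23, n2—n5 2, n5—n8 17] → take n2—n5 (2); add n2.
Step 4: frontier [n1—n8 12, n2—n8 14, n3—n8 23, n5—n8 17] → take n1—n8 (12); add n8.
MST edges: n1—n3, n3—n5, n2—n5, n1—n8; total weight 3+5+2+12 = 22.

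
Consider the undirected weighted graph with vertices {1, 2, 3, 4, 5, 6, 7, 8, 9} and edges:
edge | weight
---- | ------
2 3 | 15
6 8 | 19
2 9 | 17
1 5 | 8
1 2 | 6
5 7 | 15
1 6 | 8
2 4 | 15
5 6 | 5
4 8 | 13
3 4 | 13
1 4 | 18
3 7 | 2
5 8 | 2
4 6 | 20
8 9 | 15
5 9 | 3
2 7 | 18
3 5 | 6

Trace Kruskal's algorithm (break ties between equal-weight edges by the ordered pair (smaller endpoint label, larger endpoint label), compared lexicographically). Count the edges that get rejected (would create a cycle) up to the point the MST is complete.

1

Kruskal's algorithm — process edges by increasing weight (ties by edge label):
3 7 (2): add — endpoints in different components.
5 8 (2): add — endpoints in different components.
5 9 (3): add — endpoints in different components.
5 6 (5): add — endpoints in different components.
1 2 (6): add — endpoints in different components.
3 5 (6): add — endpoints in different components.
1 5 (8): add — endpoints in different components.
1 6 (8): skip — 1 and 6 already connected.
3 4 (13): add — endpoints in different components.
Edges rejected before the tree was complete: 1.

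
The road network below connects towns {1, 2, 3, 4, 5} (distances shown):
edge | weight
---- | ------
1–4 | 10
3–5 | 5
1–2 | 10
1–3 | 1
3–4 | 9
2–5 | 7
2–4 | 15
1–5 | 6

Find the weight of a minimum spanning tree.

Prim's algorithm from 4:
Step 1: cheapest edge leaving the tree is 3–4 (9); add 3.
Step 2: cheapest edge leaving the tree is 1–3 (1); add 1.
Step 3: cheapest edge leaving the tree is 3–5 (5); add 5.
Step 4: cheapest edge leaving the tree is 2–5 (7); add 2.
MST edges: 3–4, 1–3, 3–5, 2–5; total weight 9+1+5+7 = 22.

22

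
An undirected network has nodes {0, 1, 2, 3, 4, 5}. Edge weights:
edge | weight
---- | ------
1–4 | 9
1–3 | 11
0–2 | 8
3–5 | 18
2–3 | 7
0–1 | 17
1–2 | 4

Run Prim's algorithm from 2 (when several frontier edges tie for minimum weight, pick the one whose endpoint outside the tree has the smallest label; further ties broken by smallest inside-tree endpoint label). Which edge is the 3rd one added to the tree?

Grow the tree from 2 using Prim:
Step 1: cheapest edge leaving the tree is 1–2 (4); add 1.
Step 2: cheapest edge leaving the tree is 2–3 (7); add 3.
Step 3: cheapest edge leaving the tree is 0–2 (8); add 0.
Step 4: cheapest edge leaving the tree is 1–4 (9); add 4.
Step 5: cheapest edge leaving the tree is 3–5 (18); add 5.
The 3rd edge added is 0–2.

0-2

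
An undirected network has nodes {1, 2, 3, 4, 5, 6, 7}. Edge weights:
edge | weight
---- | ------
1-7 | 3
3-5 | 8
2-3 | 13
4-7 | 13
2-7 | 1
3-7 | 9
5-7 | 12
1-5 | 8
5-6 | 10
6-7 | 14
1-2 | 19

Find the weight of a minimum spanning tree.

43

Prim's algorithm from 1:
Step 1: cheapest edge leaving the tree is 1-7 (3); add 7.
Step 2: cheapest edge leaving the tree is 2-7 (1); add 2.
Step 3: cheapest edge leaving the tree is 1-5 (8); add 5.
Step 4: cheapest edge leaving the tree is 3-5 (8); add 3.
Step 5: cheapest edge leaving the tree is 5-6 (10); add 6.
Step 6: cheapest edge leaving the tree is 4-7 (13); add 4.
MST edges: 1-7, 2-7, 1-5, 3-5, 5-6, 4-7; total weight 3+1+8+8+10+13 = 43.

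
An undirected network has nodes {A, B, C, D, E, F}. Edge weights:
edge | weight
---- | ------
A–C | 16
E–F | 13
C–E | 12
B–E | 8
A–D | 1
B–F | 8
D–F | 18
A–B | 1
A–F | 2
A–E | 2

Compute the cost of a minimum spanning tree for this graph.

Kruskal: consider edges lightest-first.
A–B (1): add — endpoints in different components.
A–D (1): add — endpoints in different components.
A–E (2): add — endpoints in different components.
A–F (2): add — endpoints in different components.
B–E (8): skip — B and E already connected.
B–F (8): skip — B and F already connected.
C–E (12): add — endpoints in different components.
MST edges: A–B, A–D, A–E, A–F, C–E; total weight 1+1+2+2+12 = 18.

18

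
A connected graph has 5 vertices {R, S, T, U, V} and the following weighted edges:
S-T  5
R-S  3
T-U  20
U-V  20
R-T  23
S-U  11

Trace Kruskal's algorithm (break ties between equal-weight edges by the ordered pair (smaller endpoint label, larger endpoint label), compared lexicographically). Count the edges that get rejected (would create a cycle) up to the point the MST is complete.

1

Kruskal: consider edges lightest-first.
R-S (3): add — endpoints in different components.
S-T (5): add — endpoints in different components.
S-U (11): add — endpoints in different components.
T-U (20): skip — T and U already connected.
U-V (20): add — endpoints in different components.
Edges rejected before the tree was complete: 1.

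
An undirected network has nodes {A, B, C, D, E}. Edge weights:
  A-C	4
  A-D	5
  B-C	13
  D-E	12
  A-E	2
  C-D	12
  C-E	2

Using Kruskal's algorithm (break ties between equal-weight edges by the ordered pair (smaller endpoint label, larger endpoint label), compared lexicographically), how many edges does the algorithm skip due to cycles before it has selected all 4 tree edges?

Kruskal: consider edges lightest-first.
A-E (2): add. Components now {A,E} {B} {C} {D}
C-E (2): add. Components now {A,C,E} {B} {D}
A-C (4): skip — A and C already connected.
A-D (5): add. Components now {A,C,D,E} {B}
C-D (12): skip — C and D already connected.
D-E (12): skip — D and E already connected.
B-C (13): add. Components now {A,B,C,D,E}
Edges rejected before the tree was complete: 3.

3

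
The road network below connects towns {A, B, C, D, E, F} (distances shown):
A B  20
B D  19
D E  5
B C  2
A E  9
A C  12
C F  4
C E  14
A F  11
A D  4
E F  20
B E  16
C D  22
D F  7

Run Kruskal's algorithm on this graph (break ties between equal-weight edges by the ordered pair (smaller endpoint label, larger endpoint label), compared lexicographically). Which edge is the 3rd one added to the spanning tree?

C-F

Kruskal's algorithm — process edges by increasing weight (ties by edge label):
B C (2): add. Components now {A} {B,C} {D} {E} {F}
A D (4): add. Components now {A,D} {B,C} {E} {F}
C F (4): add. Components now {A,D} {B,C,F} {E}
D E (5): add. Components now {A,D,E} {B,C,F}
D F (7): add. Components now {A,B,C,D,E,F}
The 3rd edge added is C F.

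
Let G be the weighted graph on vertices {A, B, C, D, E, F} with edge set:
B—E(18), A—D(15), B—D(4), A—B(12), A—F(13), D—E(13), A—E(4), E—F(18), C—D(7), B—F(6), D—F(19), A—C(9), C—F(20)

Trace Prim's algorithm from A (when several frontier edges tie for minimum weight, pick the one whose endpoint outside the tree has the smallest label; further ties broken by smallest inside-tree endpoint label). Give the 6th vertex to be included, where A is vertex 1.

Prim, starting at A.
Step 1: cheapest edge leaving the tree is A—E (4); add E.
Step 2: cheapest edge leaving the tree is A—C (9); add C.
Step 3: cheapest edge leaving the tree is C—D (7); add D.
Step 4: cheapest edge leaving the tree is B—D (4); add B.
Step 5: cheapest edge leaving the tree is B—F (6); add F.
Vertex order: A, E, C, D, B, F. The 6th vertex is F.

F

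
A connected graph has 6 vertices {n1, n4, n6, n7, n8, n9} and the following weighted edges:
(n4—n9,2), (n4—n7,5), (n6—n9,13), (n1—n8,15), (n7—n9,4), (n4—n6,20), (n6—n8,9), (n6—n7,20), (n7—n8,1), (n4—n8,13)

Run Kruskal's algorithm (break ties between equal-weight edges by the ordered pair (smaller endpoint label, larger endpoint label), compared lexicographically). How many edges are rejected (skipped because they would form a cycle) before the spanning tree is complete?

3

Kruskal: consider edges lightest-first.
n7—n8 (1): add — endpoints in different components.
n4—n9 (2): add — endpoints in different components.
n7—n9 (4): add — endpoints in different components.
n4—n7 (5): skip — n4 and n7 already connected.
n6—n8 (9): add — endpoints in different components.
n4—n8 (13): skip — n4 and n8 already connected.
n6—n9 (13): skip — n6 and n9 already connected.
n1—n8 (15): add — endpoints in different components.
Edges rejected before the tree was complete: 3.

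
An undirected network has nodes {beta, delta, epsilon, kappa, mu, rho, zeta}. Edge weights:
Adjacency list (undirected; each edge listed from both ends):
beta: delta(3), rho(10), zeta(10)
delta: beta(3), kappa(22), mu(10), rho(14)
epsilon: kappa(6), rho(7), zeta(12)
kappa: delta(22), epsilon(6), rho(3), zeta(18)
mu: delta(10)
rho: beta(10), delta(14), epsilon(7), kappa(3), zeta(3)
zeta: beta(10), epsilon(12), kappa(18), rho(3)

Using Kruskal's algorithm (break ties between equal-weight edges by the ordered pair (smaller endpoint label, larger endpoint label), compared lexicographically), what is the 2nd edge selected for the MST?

Sort edges by weight, then run Kruskal:
beta–delta (3): add — endpoints in different components.
kappa–rho (3): add — endpoints in different components.
rho–zeta (3): add — endpoints in different components.
epsilon–kappa (6): add — endpoints in different components.
epsilon–rho (7): skip — rho and epsilon already connected.
beta–rho (10): add — endpoints in different components.
beta–zeta (10): skip — beta and zeta already connected.
delta–mu (10): add — endpoints in different components.
The 2nd edge added is kappa–rho.

kappa-rho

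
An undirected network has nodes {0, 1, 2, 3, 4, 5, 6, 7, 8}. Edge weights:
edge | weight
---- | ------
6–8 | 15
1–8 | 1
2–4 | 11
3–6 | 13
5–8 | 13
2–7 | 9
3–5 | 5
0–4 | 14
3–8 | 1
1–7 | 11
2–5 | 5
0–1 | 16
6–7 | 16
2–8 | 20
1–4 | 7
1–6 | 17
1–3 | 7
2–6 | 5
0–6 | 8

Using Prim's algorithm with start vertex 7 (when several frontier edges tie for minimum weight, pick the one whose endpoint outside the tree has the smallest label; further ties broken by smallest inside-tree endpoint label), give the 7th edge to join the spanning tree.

1-4

Grow the tree from 7 using Prim:
Step 1: cheapest edge leaving the tree is 2–7 (9); add 2.
Step 2: cheapest edge leaving the tree is 2–5 (5); add 5.
Step 3: cheapest edge leaving the tree is 3–5 (5); add 3.
Step 4: cheapest edge leaving the tree is 3–8 (1); add 8.
Step 5: cheapest edge leaving the tree is 1–8 (1); add 1.
Step 6: cheapest edge leaving the tree is 2–6 (5); add 6.
Step 7: cheapest edge leaving the tree is 1–4 (7); add 4.
Step 8: cheapest edge leaving the tree is 0–6 (8); add 0.
The 7th edge added is 1–4.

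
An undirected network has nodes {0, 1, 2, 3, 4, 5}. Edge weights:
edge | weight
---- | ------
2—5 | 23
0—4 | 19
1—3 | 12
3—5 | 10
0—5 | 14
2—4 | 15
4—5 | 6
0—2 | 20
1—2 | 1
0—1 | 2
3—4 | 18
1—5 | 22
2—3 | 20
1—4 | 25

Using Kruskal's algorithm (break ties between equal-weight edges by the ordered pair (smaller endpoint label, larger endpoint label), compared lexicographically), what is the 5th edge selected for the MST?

Sort edges by weight, then run Kruskal:
1—2 (1): add. Components now {0} {1,2} {3} {4} {5}
0—1 (2): add. Components now {0,1,2} {3} {4} {5}
4—5 (6): add. Components now {0,1,2} {3} {4,5}
3—5 (10): add. Components now {0,1,2} {3,4,5}
1—3 (12): add. Components now {0,1,2,3,4,5}
The 5th edge added is 1—3.

1-3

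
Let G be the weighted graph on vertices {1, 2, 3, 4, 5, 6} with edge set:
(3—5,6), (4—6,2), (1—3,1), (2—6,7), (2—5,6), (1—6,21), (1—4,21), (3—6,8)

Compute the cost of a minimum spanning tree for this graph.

22

Kruskal: consider edges lightest-first.
1—3 (1): add — endpoints in different components.
4—6 (2): add — endpoints in different components.
2—5 (6): add — endpoints in different components.
3—5 (6): add — endpoints in different components.
2—6 (7): add — endpoints in different components.
MST edges: 1—3, 4—6, 2—5, 3—5, 2—6; total weight 1+2+6+6+7 = 22.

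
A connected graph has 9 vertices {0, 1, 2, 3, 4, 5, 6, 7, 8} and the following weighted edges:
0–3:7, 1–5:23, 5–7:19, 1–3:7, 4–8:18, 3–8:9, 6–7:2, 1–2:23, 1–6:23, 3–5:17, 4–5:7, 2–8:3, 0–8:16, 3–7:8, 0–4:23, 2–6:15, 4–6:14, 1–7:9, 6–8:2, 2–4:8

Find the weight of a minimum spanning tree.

44

Prim, starting at 5.
Step 1: cheapest edge leaving the tree is 4–5 (7); add 4.
Step 2: cheapest edge leaving the tree is 2–4 (8); add 2.
Step 3: cheapest edge leaving the tree is 2–8 (3); add 8.
Step 4: cheapest edge leaving the tree is 6–8 (2); add 6.
Step 5: cheapest edge leaving the tree is 6–7 (2); add 7.
Step 6: cheapest edge leaving the tree is 3–7 (8); add 3.
Step 7: cheapest edge leaving the tree is 0–3 (7); add 0.
Step 8: cheapest edge leaving the tree is 1–3 (7); add 1.
MST edges: 4–5, 2–4, 2–8, 6–8, 6–7, 3–7, 0–3, 1–3; total weight 7+8+3+2+2+8+7+7 = 44.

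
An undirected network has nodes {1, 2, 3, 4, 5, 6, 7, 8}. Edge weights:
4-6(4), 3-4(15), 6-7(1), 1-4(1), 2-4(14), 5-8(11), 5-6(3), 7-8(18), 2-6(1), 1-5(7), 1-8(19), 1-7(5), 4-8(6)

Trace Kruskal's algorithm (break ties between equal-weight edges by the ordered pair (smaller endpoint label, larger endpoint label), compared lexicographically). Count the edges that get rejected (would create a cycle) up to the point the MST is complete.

Kruskal's algorithm — process edges by increasing weight (ties by edge label):
1-4 (1): add — endpoints in different components.
2-6 (1): add — endpoints in different components.
6-7 (1): add — endpoints in different components.
5-6 (3): add — endpoints in different components.
4-6 (4): add — endpoints in different components.
1-7 (5): skip — 1 and 7 already connected.
4-8 (6): add — endpoints in different components.
1-5 (7): skip — 1 and 5 already connected.
5-8 (11): skip — 5 and 8 already connected.
2-4 (14): skip — 2 and 4 already connected.
3-4 (15): add — endpoints in different components.
Edges rejected before the tree was complete: 4.

4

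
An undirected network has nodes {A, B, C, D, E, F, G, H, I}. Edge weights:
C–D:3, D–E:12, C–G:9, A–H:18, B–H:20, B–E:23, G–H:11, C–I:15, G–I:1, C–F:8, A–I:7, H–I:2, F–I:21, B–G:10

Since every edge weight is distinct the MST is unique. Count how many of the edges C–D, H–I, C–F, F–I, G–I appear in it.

4

Sort edges by weight, then run Kruskal:
G–I (1): add — endpoints in different components.
H–I (2): add — endpoints in different components.
C–D (3): add — endpoints in different components.
A–I (7): add — endpoints in different components.
C–F (8): add — endpoints in different components.
C–G (9): add — endpoints in different components.
B–G (10): add — endpoints in different components.
G–H (11): skip — G and H already connected.
D–E (12): add — endpoints in different components.
MST edge set: {G–I, H–I, C–D, A–I, C–F, C–G, B–G, D–E}.
Of the listed edges, {C–D, H–I, C–F, G–I} are in the MST → 4.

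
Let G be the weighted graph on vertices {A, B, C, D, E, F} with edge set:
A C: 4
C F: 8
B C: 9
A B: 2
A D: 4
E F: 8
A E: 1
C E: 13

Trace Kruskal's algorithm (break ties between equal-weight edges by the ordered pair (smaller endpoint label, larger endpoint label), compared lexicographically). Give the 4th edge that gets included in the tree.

Sort edges by weight, then run Kruskal:
A E (1): add. Components now {A,E} {B} {C} {D} {F}
A B (2): add. Components now {A,B,E} {C} {D} {F}
A C (4): add. Components now {A,B,C,E} {D} {F}
A D (4): add. Components now {A,B,C,D,E} {F}
C F (8): add. Components now {A,B,C,D,E,F}
The 4th edge added is A D.

A-D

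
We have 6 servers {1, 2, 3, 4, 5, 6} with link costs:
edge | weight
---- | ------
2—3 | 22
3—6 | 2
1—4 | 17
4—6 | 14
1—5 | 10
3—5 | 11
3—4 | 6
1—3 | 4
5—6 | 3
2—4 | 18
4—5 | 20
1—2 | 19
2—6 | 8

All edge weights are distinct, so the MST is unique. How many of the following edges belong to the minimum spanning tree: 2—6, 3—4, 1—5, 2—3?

2

Sort edges by weight, then run Kruskal:
3—6 (2): add — endpoints in different components.
5—6 (3): add — endpoints in different components.
1—3 (4): add — endpoints in different components.
3—4 (6): add — endpoints in different components.
2—6 (8): add — endpoints in different components.
MST edge set: {3—6, 5—6, 1—3, 3—4, 2—6}.
Of the listed edges, {2—6, 3—4} are in the MST → 2.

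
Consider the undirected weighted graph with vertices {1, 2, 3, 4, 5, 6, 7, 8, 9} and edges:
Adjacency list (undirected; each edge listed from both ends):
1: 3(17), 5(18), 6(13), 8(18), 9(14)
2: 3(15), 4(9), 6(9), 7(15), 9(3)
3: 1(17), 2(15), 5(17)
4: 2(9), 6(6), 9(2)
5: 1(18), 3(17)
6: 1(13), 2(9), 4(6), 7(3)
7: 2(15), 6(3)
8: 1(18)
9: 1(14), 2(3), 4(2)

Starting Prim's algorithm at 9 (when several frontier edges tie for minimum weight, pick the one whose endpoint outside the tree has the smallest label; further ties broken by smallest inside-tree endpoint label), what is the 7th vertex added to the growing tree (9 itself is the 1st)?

3

Prim's algorithm from 9:
Step 1: cheapest edge leaving the tree is 4-9 (2); add 4.
Step 2: cheapest edge leaving the tree is 2-9 (3); add 2.
Step 3: cheapest edge leaving the tree is 4-6 (6); add 6.
Step 4: cheapest edge leaving the tree is 6-7 (3); add 7.
Step 5: cheapest edge leaving the tree is 1-6 (13); add 1.
Step 6: cheapest edge leaving the tree is 2-3 (15); add 3.
Step 7: cheapest edge leaving the tree is 3-5 (17); add 5.
Step 8: cheapest edge leaving the tree is 1-8 (18); add 8.
Vertex order: 9, 4, 2, 6, 7, 1, 3, 5, 8. The 7th vertex is 3.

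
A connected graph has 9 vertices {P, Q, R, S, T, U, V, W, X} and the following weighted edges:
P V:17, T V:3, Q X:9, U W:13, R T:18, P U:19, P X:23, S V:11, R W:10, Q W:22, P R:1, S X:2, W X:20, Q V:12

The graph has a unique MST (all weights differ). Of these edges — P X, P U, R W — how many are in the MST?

1

Kruskal: consider edges lightest-first.
P R (1): add — endpoints in different components.
S X (2): add — endpoints in different components.
T V (3): add — endpoints in different components.
Q X (9): add — endpoints in different components.
R W (10): add — endpoints in different components.
S V (11): add — endpoints in different components.
Q V (12): skip — Q and V already connected.
U W (13): add — endpoints in different components.
P V (17): add — endpoints in different components.
MST edge set: {P R, S X, T V, Q X, R W, S V, U W, P V}.
Of the listed edges, {R W} are in the MST → 1.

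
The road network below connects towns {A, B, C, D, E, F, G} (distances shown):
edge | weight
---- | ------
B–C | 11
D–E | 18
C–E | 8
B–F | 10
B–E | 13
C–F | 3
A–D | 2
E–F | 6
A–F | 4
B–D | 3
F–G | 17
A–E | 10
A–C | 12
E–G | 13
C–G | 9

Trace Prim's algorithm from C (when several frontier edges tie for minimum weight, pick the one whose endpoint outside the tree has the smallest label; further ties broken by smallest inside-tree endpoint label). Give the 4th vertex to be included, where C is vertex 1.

Grow the tree from C using Prim:
Step 1: cheapest edge leaving the tree is C–F (3); add F.
Step 2: cheapest edge leaving the tree is A–F (4); add A.
Step 3: cheapest edge leaving the tree is A–D (2); add D.
Step 4: cheapest edge leaving the tree is B–D (3); add B.
Step 5: cheapest edge leaving the tree is E–F (6); add E.
Step 6: cheapest edge leaving the tree is C–G (9); add G.
Vertex order: C, F, A, D, B, E, G. The 4th vertex is D.

D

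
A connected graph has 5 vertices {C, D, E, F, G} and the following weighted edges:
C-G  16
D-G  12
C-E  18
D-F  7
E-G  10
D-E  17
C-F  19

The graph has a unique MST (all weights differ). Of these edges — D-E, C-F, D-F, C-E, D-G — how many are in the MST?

2

Kruskal: consider edges lightest-first.
D-F (7): add. Components now {C} {D,F} {E} {G}
E-G (10): add. Components now {C} {D,F} {E,G}
D-G (12): add. Components now {C} {D,E,F,G}
C-G (16): add. Components now {C,D,E,F,G}
MST edge set: {D-F, E-G, D-G, C-G}.
Of the listed edges, {D-F, D-G} are in the MST → 2.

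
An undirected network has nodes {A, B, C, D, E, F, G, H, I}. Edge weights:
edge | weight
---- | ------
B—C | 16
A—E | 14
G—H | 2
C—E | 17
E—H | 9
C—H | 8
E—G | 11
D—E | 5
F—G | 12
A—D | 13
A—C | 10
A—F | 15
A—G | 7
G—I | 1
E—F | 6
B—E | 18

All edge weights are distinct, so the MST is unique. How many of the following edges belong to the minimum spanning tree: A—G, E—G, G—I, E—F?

Kruskal's algorithm — process edges by increasing weight (ties by edge label):
G—I (1): add — endpoints in different components.
G—H (2): add — endpoints in different components.
D—E (5): add — endpoints in different components.
E—F (6): add — endpoints in different components.
A—G (7): add — endpoints in different components.
C—H (8): add — endpoints in different components.
E—H (9): add — endpoints in different components.
A—C (10): skip — A and C already connected.
E—G (11): skip — E and G already connected.
F—G (12): skip — F and G already connected.
A—D (13): skip — A and D already connected.
A—E (14): skip — A and E already connected.
A—F (15): skip — A and F already connected.
B—C (16): add — endpoints in different components.
MST edge set: {G—I, G—H, D—E, E—F, A—G, C—H, E—H, B—C}.
Of the listed edges, {A—G, G—I, E—F} are in the MST → 3.

3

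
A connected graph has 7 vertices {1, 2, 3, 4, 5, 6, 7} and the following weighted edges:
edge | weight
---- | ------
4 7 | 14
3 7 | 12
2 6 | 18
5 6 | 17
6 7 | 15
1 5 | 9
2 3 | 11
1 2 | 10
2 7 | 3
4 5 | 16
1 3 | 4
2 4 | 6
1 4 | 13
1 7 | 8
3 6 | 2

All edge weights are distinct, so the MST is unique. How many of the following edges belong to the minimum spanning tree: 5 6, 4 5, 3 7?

Kruskal's algorithm — process edges by increasing weight (ties by edge label):
3 6 (2): add — endpoints in different components.
2 7 (3): add — endpoints in different components.
1 3 (4): add — endpoints in different components.
2 4 (6): add — endpoints in different components.
1 7 (8): add — endpoints in different components.
1 5 (9): add — endpoints in different components.
MST edge set: {3 6, 2 7, 1 3, 2 4, 1 7, 1 5}.
Of the listed edges, {} are in the MST → 0.

0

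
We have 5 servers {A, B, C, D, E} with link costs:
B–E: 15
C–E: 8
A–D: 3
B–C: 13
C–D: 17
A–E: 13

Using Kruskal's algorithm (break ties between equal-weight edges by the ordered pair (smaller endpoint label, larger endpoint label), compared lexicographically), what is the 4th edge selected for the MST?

Kruskal's algorithm — process edges by increasing weight (ties by edge label):
A–D (3): add. Components now {A,D} {B} {C} {E}
C–E (8): add. Components now {A,D} {B} {C,E}
A–E (13): add. Components now {A,C,D,E} {B}
B–C (13): add. Components now {A,B,C,D,E}
The 4th edge added is B–C.

B-C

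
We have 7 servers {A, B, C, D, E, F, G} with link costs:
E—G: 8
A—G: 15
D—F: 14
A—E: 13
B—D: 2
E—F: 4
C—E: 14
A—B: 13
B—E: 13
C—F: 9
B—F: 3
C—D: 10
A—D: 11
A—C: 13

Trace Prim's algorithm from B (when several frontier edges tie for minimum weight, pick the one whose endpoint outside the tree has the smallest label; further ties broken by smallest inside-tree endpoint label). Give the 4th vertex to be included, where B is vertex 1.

E

Prim, starting at B.
Step 1: cheapest edge leaving the tree is B—D (2); add D.
Step 2: cheapest edge leaving the tree is B—F (3); add F.
Step 3: cheapest edge leaving the tree is E—F (4); add E.
Step 4: cheapest edge leaving the tree is E—G (8); add G.
Step 5: cheapest edge leaving the tree is C—F (9); add C.
Step 6: cheapest edge leaving the tree is A—D (11); add A.
Vertex order: B, D, F, E, G, C, A. The 4th vertex is E.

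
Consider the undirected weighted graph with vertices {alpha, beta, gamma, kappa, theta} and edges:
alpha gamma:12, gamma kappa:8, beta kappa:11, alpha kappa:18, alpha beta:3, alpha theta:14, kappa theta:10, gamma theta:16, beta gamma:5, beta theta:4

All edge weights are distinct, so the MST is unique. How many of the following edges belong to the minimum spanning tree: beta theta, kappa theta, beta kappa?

1

Kruskal's algorithm — process edges by increasing weight (ties by edge label):
alpha beta (3): add. Components now {alpha,beta} {gamma} {theta} {kappa}
beta theta (4): add. Components now {alpha,beta,theta} {gamma} {kappa}
beta gamma (5): add. Components now {alpha,beta,gamma,theta} {kappa}
gamma kappa (8): add. Components now {alpha,beta,gamma,kappa,theta}
MST edge set: {alpha beta, beta theta, beta gamma, gamma kappa}.
Of the listed edges, {beta theta} are in the MST → 1.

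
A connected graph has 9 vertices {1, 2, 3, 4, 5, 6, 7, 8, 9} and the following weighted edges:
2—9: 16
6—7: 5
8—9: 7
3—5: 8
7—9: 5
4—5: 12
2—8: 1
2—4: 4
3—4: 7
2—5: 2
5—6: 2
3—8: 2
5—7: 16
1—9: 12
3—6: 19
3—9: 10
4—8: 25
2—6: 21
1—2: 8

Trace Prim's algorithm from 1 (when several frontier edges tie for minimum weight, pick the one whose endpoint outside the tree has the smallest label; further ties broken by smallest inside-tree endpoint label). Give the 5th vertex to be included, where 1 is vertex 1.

Prim's algorithm from 1:
Step 1: cheapest edge leaving the tree is 1—2 (8); add 2.
Step 2: cheapest edge leaving the tree is 2—8 (1); add 8.
Step 3: cheapest edge leaving the tree is 3—8 (2); add 3.
Step 4: cheapest edge leaving the tree is 2—5 (2); add 5.
Step 5: cheapest edge leaving the tree is 5—6 (2); add 6.
Step 6: cheapest edge leaving the tree is 2—4 (4); add 4.
Step 7: cheapest edge leaving the tree is 6—7 (5); add 7.
Step 8: cheapest edge leaving the tree is 7—9 (5); add 9.
Vertex order: 1, 2, 8, 3, 5, 6, 4, 7, 9. The 5th vertex is 5.

5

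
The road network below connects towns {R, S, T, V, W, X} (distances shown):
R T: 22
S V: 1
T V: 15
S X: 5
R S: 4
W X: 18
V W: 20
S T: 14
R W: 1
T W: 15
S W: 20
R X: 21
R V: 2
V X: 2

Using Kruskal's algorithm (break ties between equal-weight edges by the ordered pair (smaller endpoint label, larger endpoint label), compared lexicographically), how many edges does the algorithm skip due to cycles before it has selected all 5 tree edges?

2

Kruskal: consider edges lightest-first.
R W (1): add. Components now {R,W} {V} {X} {S} {T}
S V (1): add. Components now {R,W} {S,V} {X} {T}
R V (2): add. Components now {R,S,V,W} {X} {T}
V X (2): add. Components now {R,S,V,W,X} {T}
R S (4): skip — R and S already connected.
S X (5): skip — X and S already connected.
S T (14): add. Components now {R,S,T,V,W,X}
Edges rejected before the tree was complete: 2.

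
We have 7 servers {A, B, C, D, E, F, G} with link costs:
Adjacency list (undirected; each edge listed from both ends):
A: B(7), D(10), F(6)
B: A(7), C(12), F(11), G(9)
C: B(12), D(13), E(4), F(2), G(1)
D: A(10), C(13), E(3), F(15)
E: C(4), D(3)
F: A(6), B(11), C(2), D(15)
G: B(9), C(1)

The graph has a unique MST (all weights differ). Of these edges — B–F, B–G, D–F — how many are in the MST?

0

Kruskal: consider edges lightest-first.
C–G (1): add — endpoints in different components.
C–F (2): add — endpoints in different components.
D–E (3): add — endpoints in different components.
C–E (4): add — endpoints in different components.
A–F (6): add — endpoints in different components.
A–B (7): add — endpoints in different components.
MST edge set: {C–G, C–F, D–E, C–E, A–F, A–B}.
Of the listed edges, {} are in the MST → 0.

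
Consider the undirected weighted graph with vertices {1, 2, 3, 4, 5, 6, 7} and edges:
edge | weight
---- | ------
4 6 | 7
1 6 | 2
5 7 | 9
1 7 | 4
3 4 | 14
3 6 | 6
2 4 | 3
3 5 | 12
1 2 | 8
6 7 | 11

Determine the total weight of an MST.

31

Grow the tree from 4 using Prim:
Step 1: frontier [2 4 3, 4 6 7, 3 4 14] → take 2 4 (3); add 2.
Step 2: frontier [1 2 8, 4 6 7, 3 4 14] → take 4 6 (7); add 6.
Step 3: frontier [1 2 8, 3 4 14, 1 6 2, 3 6 6, 6 7 11] → take 1 6 (2); add 1.
Step 4: frontier [1 7 4, 3 4 14, 3 6 6, 6 7 11] → take 1 7 (4); add 7.
Step 5: frontier [3 4 14, 3 6 6, 5 7 9] → take 3 6 (6); add 3.
Step 6: frontier [3 5 12, 5 7 9] → take 5 7 (9); add 5.
MST edges: 2 4, 4 6, 1 6, 1 7, 3 6, 5 7; total weight 3+7+2+4+6+9 = 31.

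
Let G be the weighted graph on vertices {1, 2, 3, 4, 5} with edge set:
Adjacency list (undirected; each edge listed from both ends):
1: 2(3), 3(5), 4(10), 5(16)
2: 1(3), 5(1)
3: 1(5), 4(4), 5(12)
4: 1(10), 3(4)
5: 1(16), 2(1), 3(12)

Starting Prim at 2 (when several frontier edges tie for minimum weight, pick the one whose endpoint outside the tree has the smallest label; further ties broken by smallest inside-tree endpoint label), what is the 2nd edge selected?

Prim, starting at 2.
Step 1: frontier [2-5 1, 1-2 3] → take 2-5 (1); add 5.
Step 2: frontier [1-2 3, 3-5 12, 1-5 16] → take 1-2 (3); add 1.
Step 3: frontier [1-3 5, 1-4 10, 3-5 12] → take 1-3 (5); add 3.
Step 4: frontier [1-4 10, 3-4 4] → take 3-4 (4); add 4.
The 2nd edge added is 1-2.

1-2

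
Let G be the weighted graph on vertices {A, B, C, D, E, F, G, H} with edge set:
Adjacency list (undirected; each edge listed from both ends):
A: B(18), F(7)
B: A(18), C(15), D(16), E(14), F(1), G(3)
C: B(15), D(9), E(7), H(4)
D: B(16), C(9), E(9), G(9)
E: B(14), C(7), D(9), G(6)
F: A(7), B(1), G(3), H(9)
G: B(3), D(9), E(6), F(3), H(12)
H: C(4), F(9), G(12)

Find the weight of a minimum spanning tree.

Prim's algorithm from F:
Step 1: cheapest edge leaving the tree is B F (1); add B.
Step 2: cheapest edge leaving the tree is B G (3); add G.
Step 3: cheapest edge leaving the tree is E G (6); add E.
Step 4: cheapest edge leaving the tree is A F (7); add A.
Step 5: cheapest edge leaving the tree is C E (7); add C.
Step 6: cheapest edge leaving the tree is C H (4); add H.
Step 7: cheapest edge leaving the tree is C D (9); add D.
MST edges: B F, B G, E G, A F, C E, C H, C D; total weight 1+3+6+7+7+4+9 = 37.

37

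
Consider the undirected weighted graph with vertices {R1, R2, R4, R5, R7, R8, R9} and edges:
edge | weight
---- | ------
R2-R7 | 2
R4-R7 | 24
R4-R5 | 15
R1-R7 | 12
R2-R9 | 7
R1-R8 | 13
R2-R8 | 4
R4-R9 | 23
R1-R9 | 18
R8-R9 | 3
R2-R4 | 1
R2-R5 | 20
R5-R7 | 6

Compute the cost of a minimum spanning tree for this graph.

28

Prim, starting at R4.
Step 1: frontier [R2-R4 1, R4-R5 15, R4-R9 23, R4-R7 24] → take R2-R4 (1); add R2.
Step 2: frontier [R2-R7 2, R2-R8 4, R2-R9 7, R2-R5 20, R4-R5 15, R4-R9 23, R4-R7 24] → take R2-R7 (2); add R7.
Step 3: frontier [R2-R8 4, R2-R9 7, R2-R5 20, R4-R5 15, R4-R9 23, R5-R7 6, R1-R7 12] → take R2-R8 (4); add R8.
Step 4: frontier [R2-R9 7, R2-R5 20, R4-R5 15, R4-R9 23, R5-R7 6, R1-R7 12, R8-R9 3, R1-R8 13] → take R8-R9 (3); add R9.
Step 5: frontier [R2-R5 20, R4-R5 15, R5-R7 6, R1-R7 12, R1-R8 13, R1-R9 18] → take R5-R7 (6); add R5.
Step 6: frontier [R1-R7 12, R1-R8 13, R1-R9 18] → take R1-R7 (12); add R1.
MST edges: R2-R4, R2-R7, R2-R8, R8-R9, R5-R7, R1-R7; total weight 1+2+4+3+6+12 = 28.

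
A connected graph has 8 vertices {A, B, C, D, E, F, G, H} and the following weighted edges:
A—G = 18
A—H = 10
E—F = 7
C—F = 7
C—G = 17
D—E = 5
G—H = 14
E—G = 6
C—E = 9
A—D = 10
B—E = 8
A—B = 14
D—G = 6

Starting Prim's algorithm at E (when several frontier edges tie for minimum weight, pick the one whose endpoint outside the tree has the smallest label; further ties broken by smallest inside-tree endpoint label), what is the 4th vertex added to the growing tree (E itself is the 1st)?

F

Grow the tree from E using Prim:
Step 1: cheapest edge leaving the tree is D—E (5); add D.
Step 2: cheapest edge leaving the tree is D—G (6); add G.
Step 3: cheapest edge leaving the tree is E—F (7); add F.
Step 4: cheapest edge leaving the tree is C—F (7); add C.
Step 5: cheapest edge leaving the tree is B—E (8); add B.
Step 6: cheapest edge leaving the tree is A—D (10); add A.
Step 7: cheapest edge leaving the tree is A—H (10); add H.
Vertex order: E, D, G, F, C, B, A, H. The 4th vertex is F.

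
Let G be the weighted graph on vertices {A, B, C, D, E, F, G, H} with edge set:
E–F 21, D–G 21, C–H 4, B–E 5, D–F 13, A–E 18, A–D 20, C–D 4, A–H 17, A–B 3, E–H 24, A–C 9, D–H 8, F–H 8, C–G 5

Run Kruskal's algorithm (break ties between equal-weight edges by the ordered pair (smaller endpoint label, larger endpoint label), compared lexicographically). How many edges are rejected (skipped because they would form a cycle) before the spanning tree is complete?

1

Kruskal: consider edges lightest-first.
A–B (3): add — endpoints in different components.
C–D (4): add — endpoints in different components.
C–H (4): add — endpoints in different components.
B–E (5): add — endpoints in different components.
C–G (5): add — endpoints in different components.
D–H (8): skip — D and H already connected.
F–H (8): add — endpoints in different components.
A–C (9): add — endpoints in different components.
Edges rejected before the tree was complete: 1.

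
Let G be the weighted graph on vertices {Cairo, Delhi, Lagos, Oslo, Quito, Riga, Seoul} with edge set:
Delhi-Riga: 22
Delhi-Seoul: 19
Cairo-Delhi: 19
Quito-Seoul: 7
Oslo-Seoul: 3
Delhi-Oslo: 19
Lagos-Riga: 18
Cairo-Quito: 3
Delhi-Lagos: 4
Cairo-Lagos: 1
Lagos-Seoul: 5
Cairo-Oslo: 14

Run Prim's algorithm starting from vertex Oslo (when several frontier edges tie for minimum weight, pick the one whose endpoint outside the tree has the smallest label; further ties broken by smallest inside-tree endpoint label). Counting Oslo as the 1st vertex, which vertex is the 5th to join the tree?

Prim, starting at Oslo.
Step 1: frontier [Oslo-Seoul 3, Cairo-Oslo 14, Delhi-Oslo 19] → take Oslo-Seoul (3); add Seoul.
Step 2: frontier [Cairo-Oslo 14, Delhi-Oslo 19, Lagos-Seoul 5, Quito-Seoul 7, Delhi-Seoul 19] → take Lagos-Seoul (5); add Lagos.
Step 3: frontier [Cairo-Lagos 1, Delhi-Lagos 4, Lagos-Riga 18, Cairo-Oslo 14, Delhi-Oslo 19, Quito-Seoul 7, Delhi-Seoul 19] → take Cairo-Lagos (1); add Cairo.
Step 4: frontier [Cairo-Quito 3, Cairo-Delhi 19, Delhi-Lagos 4, Lagos-Riga 18, Delhi-Oslo 19, Quito-Seoul 7, Delhi-Seoul 19] → take Cairo-Quito (3); add Quito.
Step 5: frontier [Cairo-Delhi 19, Delhi-Lagos 4, Lagos-Riga 18, Delhi-Oslo 19, Delhi-Seoul 19] → take Delhi-Lagos (4); add Delhi.
Step 6: frontier [Delhi-Riga 22, Lagos-Riga 18] → take Lagos-Riga (18); add Riga.
Vertex order: Oslo, Seoul, Lagos, Cairo, Quito, Delhi, Riga. The 5th vertex is Quito.

Quito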